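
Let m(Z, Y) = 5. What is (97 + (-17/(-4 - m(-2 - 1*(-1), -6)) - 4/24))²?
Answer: 3157729/324 ≈ 9746.1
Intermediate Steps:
(97 + (-17/(-4 - m(-2 - 1*(-1), -6)) - 4/24))² = (97 + (-17/(-4 - 1*5) - 4/24))² = (97 + (-17/(-4 - 5) - 4*1/24))² = (97 + (-17/(-9) - ⅙))² = (97 + (-17*(-⅑) - ⅙))² = (97 + (17/9 - ⅙))² = (97 + 31/18)² = (1777/18)² = 3157729/324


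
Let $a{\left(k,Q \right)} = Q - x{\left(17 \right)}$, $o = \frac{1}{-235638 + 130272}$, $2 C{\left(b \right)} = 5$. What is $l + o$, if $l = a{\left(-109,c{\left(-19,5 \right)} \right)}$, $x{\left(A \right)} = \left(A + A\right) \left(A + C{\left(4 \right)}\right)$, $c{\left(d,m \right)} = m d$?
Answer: $- \frac{79867429}{105366} \approx -758.0$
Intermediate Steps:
$C{\left(b \right)} = \frac{5}{2}$ ($C{\left(b \right)} = \frac{1}{2} \cdot 5 = \frac{5}{2}$)
$c{\left(d,m \right)} = d m$
$x{\left(A \right)} = 2 A \left(\frac{5}{2} + A\right)$ ($x{\left(A \right)} = \left(A + A\right) \left(A + \frac{5}{2}\right) = 2 A \left(\frac{5}{2} + A\right)$)
$o = - \frac{1}{105366}$ ($o = \frac{1}{-105366} = - \frac{1}{105366} \approx -9.4907 \cdot 10^{-6}$)
$a{\left(k,Q \right)} = -663 + Q$ ($a{\left(k,Q \right)} = Q - 17 \left(5 + 2 \cdot 17\right) = Q - 17 \left(5 + 34\right) = Q - 17 \cdot 39 = Q - 663 = -663 + Q$)
$l = -758$ ($l = -663 - 95 = -758$)
$l + o = -758 - \frac{1}{105366} = - \frac{79867429}{105366}$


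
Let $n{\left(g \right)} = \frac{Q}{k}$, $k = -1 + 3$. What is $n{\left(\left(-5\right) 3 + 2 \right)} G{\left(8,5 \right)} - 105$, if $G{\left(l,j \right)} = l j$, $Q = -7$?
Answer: $-245$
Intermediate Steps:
$k = 2$
$G{\left(l,j \right)} = j l$
$n{\left(g \right)} = - \frac{7}{2}$
$n{\left(\left(-5\right) 3 + 2 \right)} G{\left(8,5 \right)} - 105 = - \frac{7 \cdot 5 \cdot 8}{2} - 105 = \left(- \frac{7}{2}\right) 40 - 105 = -140 - 105 = -245$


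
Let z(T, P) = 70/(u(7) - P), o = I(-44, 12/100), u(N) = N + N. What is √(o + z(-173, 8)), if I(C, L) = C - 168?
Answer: I*√1803/3 ≈ 14.154*I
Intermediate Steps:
u(N) = 2*N
I(C, L) = -168 + C
o = -212 (o = -168 - 44 = -212)
z(T, P) = 70/(14 - P) (z(T, P) = 70/(2*7 - P) = 70/(14 - P))
√(o + z(-173, 8)) = √(-212 - 70/(-14 + 8)) = √(-212 - 70/(-6)) = √(-212 - 70*(-⅙)) = √(-212 + 35/3) = √(-601/3) = I*√1803/3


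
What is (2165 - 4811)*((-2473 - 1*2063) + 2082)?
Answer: 6493284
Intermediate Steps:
(2165 - 4811)*((-2473 - 1*2063) + 2082) = -2646*((-2473 - 2063) + 2082) = -2646*(-4536 + 2082) = -2646*(-2454) = 6493284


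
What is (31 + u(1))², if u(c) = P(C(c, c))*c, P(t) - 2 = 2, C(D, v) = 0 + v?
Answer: 1225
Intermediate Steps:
C(D, v) = v
P(t) = 4 (P(t) = 2 + 2 = 4)
u(c) = 4*c
(31 + u(1))² = (31 + 4*1)² = (31 + 4)² = 35² = 1225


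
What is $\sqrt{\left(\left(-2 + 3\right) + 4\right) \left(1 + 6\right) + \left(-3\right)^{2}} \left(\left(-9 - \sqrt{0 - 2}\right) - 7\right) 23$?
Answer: $46 \sqrt{11} \left(-16 - i \sqrt{2}\right) \approx -2441.0 - 215.76 i$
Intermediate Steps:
$\sqrt{\left(\left(-2 + 3\right) + 4\right) \left(1 + 6\right) + \left(-3\right)^{2}} \left(\left(-9 - \sqrt{0 - 2}\right) - 7\right) 23 = \sqrt{\left(1 + 4\right) 7 + 9} \left(\left(-9 - \sqrt{-2}\right) - 7\right) 23 = \sqrt{5 \cdot 7 + 9} \left(\left(-9 - i \sqrt{2}\right) - 7\right) 23 = \sqrt{35 + 9} \left(\left(-9 - i \sqrt{2}\right) - 7\right) 23 = \sqrt{44} \left(-16 - i \sqrt{2}\right) 23 = 2 \sqrt{11} \left(-16 - i \sqrt{2}\right) 23 = 46 \sqrt{11} \left(-16 - i \sqrt{2}\right)$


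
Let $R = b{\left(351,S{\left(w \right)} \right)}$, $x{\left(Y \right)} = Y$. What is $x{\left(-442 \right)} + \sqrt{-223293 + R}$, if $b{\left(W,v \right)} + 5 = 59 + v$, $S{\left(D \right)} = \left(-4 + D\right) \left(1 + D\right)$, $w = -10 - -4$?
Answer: $-442 + i \sqrt{223189} \approx -442.0 + 472.43 i$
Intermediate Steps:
$w = -6$ ($w = -10 + 4 = -6$)
$S{\left(D \right)} = \left(1 + D\right) \left(-4 + D\right)$
$b{\left(W,v \right)} = 54 + v$ ($b{\left(W,v \right)} = -5 + \left(59 + v\right) = 54 + v$)
$R = 104$ ($R = 54 - \left(-14 - 36\right) = 54 + \left(-4 + 36 + 18\right) = 54 + 50 = 104$)
$x{\left(-442 \right)} + \sqrt{-223293 + R} = -442 + \sqrt{-223293 + 104} = -442 + \sqrt{-223189} = -442 + i \sqrt{223189}$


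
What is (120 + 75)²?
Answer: 38025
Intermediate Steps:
(120 + 75)² = 195² = 38025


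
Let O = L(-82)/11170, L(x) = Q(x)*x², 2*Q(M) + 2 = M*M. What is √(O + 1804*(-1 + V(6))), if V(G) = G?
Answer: √344462593470/5585 ≈ 105.09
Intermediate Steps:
Q(M) = -1 + M²/2 (Q(M) = -1 + (M*M)/2 = -1 + M²/2)
L(x) = x²*(-1 + x²/2) (L(x) = (-1 + x²/2)*x² = x²*(-1 + x²/2))
O = 11299682/5585 (O = ((½)*(-82)⁴ - 1*(-82)²)/11170 = ((½)*45212176 - 1*6724)*(1/11170) = (22606088 - 6724)*(1/11170) = 22599364*(1/11170) = 11299682/5585 ≈ 2023.2)
√(O + 1804*(-1 + V(6))) = √(11299682/5585 + 1804*(-1 + 6)) = √(11299682/5585 + 1804*5) = √(11299682/5585 + 9020) = √(61676382/5585) = √344462593470/5585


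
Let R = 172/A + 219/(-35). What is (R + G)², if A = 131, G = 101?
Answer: 193966253056/21022225 ≈ 9226.7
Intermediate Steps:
R = -22669/4585 (R = 172/131 + 219/(-35) = 172*(1/131) + 219*(-1/35) = 172/131 - 219/35 = -22669/4585 ≈ -4.9442)
(R + G)² = (-22669/4585 + 101)² = (440416/4585)² = 193966253056/21022225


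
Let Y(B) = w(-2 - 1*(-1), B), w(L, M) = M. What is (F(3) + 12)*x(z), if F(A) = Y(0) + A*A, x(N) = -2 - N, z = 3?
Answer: -105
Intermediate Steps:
Y(B) = B
F(A) = A² (F(A) = 0 + A*A = 0 + A² = A²)
(F(3) + 12)*x(z) = (3² + 12)*(-2 - 1*3) = (9 + 12)*(-2 - 3) = 21*(-5) = -105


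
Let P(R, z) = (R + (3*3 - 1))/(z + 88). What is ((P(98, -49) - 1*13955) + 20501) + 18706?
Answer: 984934/39 ≈ 25255.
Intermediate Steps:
P(R, z) = (8 + R)/(88 + z) (P(R, z) = (R + (9 - 1))/(88 + z) = (R + 8)/(88 + z) = (8 + R)/(88 + z))
((P(98, -49) - 1*13955) + 20501) + 18706 = (((8 + 98)/(88 - 49) - 1*13955) + 20501) + 18706 = ((106/39 - 13955) + 20501) + 18706 = (-544139/39 + 20501) + 18706 = 255400/39 + 18706 = 984934/39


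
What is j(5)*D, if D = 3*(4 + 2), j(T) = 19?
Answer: 342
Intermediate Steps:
D = 18 (D = 3*6 = 18)
j(5)*D = 19*18 = 342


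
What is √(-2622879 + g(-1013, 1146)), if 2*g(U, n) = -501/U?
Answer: I*√10766067467178/2026 ≈ 1619.5*I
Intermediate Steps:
g(U, n) = -501/(2*U) (g(U, n) = (-501/U)/2 = -501/(2*U))
√(-2622879 + g(-1013, 1146)) = √(-2622879 - 501/2/(-1013)) = √(-2622879 - 501/2*(-1/1013)) = √(-2622879 + 501/2026) = √(-5313952353/2026) = I*√10766067467178/2026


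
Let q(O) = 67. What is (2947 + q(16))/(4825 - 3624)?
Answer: 3014/1201 ≈ 2.5096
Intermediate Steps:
(2947 + q(16))/(4825 - 3624) = (2947 + 67)/(4825 - 3624) = 3014/1201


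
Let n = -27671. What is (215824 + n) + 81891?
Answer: 270044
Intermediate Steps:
(215824 + n) + 81891 = (215824 - 27671) + 81891 = 188153 + 81891 = 270044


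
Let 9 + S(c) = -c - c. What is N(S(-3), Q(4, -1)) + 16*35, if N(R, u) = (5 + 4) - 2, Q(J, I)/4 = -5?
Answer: 567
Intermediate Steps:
S(c) = -9 - 2*c (S(c) = -9 + (-c - c) = -9 - 2*c)
Q(J, I) = -20 (Q(J, I) = 4*(-5) = -20)
N(R, u) = 7 (N(R, u) = 9 - 2 = 7)
N(S(-3), Q(4, -1)) + 16*35 = 7 + 16*35 = 7 + 560 = 567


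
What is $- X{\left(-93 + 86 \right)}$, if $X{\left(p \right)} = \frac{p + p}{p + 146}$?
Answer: $\frac{14}{139} \approx 0.10072$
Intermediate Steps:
$X{\left(p \right)} = \frac{2 p}{146 + p}$
$- X{\left(-93 + 86 \right)} = - \frac{2 \left(-93 + 86\right)}{146 + \left(-93 + 86\right)} = - \frac{2 \left(-7\right)}{146 - 7} = - \frac{2 \left(-7\right)}{139} = \left(-1\right) \left(- \frac{14}{139}\right) = \frac{14}{139}$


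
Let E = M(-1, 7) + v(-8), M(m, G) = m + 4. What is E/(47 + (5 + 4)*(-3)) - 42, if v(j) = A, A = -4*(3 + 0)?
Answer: -849/20 ≈ -42.450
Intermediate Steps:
M(m, G) = 4 + m
A = -12 (A = -4*3 = -12)
v(j) = -12
E = -9 (E = (4 - 1) - 12 = 3 - 12 = -9)
E/(47 + (5 + 4)*(-3)) - 42 = -9/(47 + (5 + 4)*(-3)) - 42 = -9/(47 + 9*(-3)) - 42 = -9/(47 - 27) - 42 = -9/20 - 42 = -849/20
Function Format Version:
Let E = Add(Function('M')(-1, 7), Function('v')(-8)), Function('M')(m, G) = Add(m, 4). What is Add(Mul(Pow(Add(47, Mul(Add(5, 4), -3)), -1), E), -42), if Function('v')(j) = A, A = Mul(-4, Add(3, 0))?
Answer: Rational(-849, 20) ≈ -42.450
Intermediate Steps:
Function('M')(m, G) = Add(4, m)
A = -12 (A = Mul(-4, 3) = -12)
Function('v')(j) = -12
E = -9 (E = Add(Add(4, -1), -12) = Add(3, -12) = -9)
Add(Mul(Pow(Add(47, Mul(Add(5, 4), -3)), -1), E), -42) = Add(Mul(Pow(Add(47, Mul(Add(5, 4), -3)), -1), -9), -42) = Add(Mul(Pow(Add(47, Mul(9, -3)), -1), -9), -42) = Add(Mul(Pow(Add(47, -27), -1), -9), -42) = Add(Mul(Pow(20, -1), -9), -42) = Add(Mul(Rational(1, 20), -9), -42) = Add(Rational(-9, 20), -42) = Rational(-849, 20)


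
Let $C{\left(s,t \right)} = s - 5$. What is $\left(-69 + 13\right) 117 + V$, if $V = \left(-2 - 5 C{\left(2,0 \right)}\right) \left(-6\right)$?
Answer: $-6630$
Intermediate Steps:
$C{\left(s,t \right)} = -5 + s$
$V = -78$ ($V = \left(-2 - 5 \left(-5 + 2\right)\right) \left(-6\right) = \left(-2 - -15\right) \left(-6\right) = \left(-2 + 15\right) \left(-6\right) = 13 \left(-6\right) = -78$)
$\left(-69 + 13\right) 117 + V = \left(-69 + 13\right) 117 - 78 = \left(-56\right) 117 - 78 = -6552 - 78 = -6630$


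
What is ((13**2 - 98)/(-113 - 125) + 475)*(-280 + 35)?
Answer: -3954265/34 ≈ -1.1630e+5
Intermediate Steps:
((13**2 - 98)/(-113 - 125) + 475)*(-280 + 35) = ((169 - 98)/(-238) + 475)*(-245) = (71*(-1/238) + 475)*(-245) = (-71/238 + 475)*(-245) = (112979/238)*(-245) = -3954265/34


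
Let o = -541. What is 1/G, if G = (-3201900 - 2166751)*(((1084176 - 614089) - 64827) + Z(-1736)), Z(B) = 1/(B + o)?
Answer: -2277/4954067765831369 ≈ -4.5962e-13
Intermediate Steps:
Z(B) = 1/(-541 + B) (Z(B) = 1/(B - 541) = 1/(-541 + B))
G = -4954067765831369/2277 (G = (-3201900 - 2166751)*(((1084176 - 614089) - 64827) + 1/(-541 - 1736)) = -5368651*((470087 - 64827) + 1/(-2277)) = -5368651*(405260 - 1/2277) = -5368651*922777019/2277 = -4954067765831369/2277 ≈ -2.1757e+12)
1/G = 1/(-4954067765831369/2277) = -2277/4954067765831369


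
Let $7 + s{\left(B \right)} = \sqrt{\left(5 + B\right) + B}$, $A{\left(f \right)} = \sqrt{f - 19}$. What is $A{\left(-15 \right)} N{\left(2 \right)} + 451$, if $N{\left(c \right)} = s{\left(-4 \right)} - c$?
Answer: $451 - \sqrt{102} - 9 i \sqrt{34} \approx 440.9 - 52.479 i$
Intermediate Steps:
$A{\left(f \right)} = \sqrt{-19 + f}$
$s{\left(B \right)} = -7 + \sqrt{5 + 2 B}$ ($s{\left(B \right)} = -7 + \sqrt{\left(5 + B\right) + B} = -7 + \sqrt{5 + 2 B}$)
$N{\left(c \right)} = -7 - c + i \sqrt{3}$ ($N{\left(c \right)} = \left(-7 + \sqrt{5 + 2 \left(-4\right)}\right) - c = \left(-7 + \sqrt{5 - 8}\right) - c = \left(-7 + \sqrt{-3}\right) - c = \left(-7 + i \sqrt{3}\right) - c = -7 - c + i \sqrt{3}$)
$A{\left(-15 \right)} N{\left(2 \right)} + 451 = \sqrt{-19 - 15} \left(-7 - 2 + i \sqrt{3}\right) + 451 = \sqrt{-34} \left(-7 - 2 + i \sqrt{3}\right) + 451 = i \sqrt{34} \left(-9 + i \sqrt{3}\right) + 451 = 451 + i \sqrt{34} \left(-9 + i \sqrt{3}\right)$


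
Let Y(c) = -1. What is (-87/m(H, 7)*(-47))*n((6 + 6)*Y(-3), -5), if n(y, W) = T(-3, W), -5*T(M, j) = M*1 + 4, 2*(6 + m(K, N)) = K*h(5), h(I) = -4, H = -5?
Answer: -4089/20 ≈ -204.45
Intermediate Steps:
m(K, N) = -6 - 2*K (m(K, N) = -6 + (K*(-4))/2 = -6 + (-4*K)/2 = -6 - 2*K)
T(M, j) = -⅘ - M/5 (T(M, j) = -(M*1 + 4)/5 = -(M + 4)/5 = -(4 + M)/5 = -⅘ - M/5)
n(y, W) = -⅕ (n(y, W) = -⅘ - ⅕*(-3) = -⅘ + ⅗ = -⅕)
(-87/m(H, 7)*(-47))*n((6 + 6)*Y(-3), -5) = (-87/(-6 - 2*(-5))*(-47))*(-⅕) = (-87/(-6 + 10)*(-47))*(-⅕) = (-87/4*(-47))*(-⅕) = (-87*¼*(-47))*(-⅕) = -87/4*(-47)*(-⅕) = (4089/4)*(-⅕) = -4089/20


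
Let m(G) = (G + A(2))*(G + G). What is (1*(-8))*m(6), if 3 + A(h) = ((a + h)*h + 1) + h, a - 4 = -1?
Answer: -1536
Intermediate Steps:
a = 3 (a = 4 - 1 = 3)
A(h) = -2 + h + h*(3 + h) (A(h) = -3 + (((3 + h)*h + 1) + h) = -3 + ((h*(3 + h) + 1) + h) = -3 + ((1 + h*(3 + h)) + h) = -3 + (1 + h + h*(3 + h)) = -2 + h + h*(3 + h))
m(G) = 2*G*(10 + G) (m(G) = (G + (-2 + 2² + 4*2))*(G + G) = (G + (-2 + 4 + 8))*(2*G) = (G + 10)*(2*G) = (10 + G)*(2*G) = 2*G*(10 + G))
(1*(-8))*m(6) = (1*(-8))*(2*6*(10 + 6)) = -16*6*16 = -8*192 = -1536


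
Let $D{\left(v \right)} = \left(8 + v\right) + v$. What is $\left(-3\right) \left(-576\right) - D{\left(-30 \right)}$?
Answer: $1780$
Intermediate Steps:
$D{\left(v \right)} = 8 + 2 v$
$\left(-3\right) \left(-576\right) - D{\left(-30 \right)} = \left(-3\right) \left(-576\right) - \left(8 + 2 \left(-30\right)\right) = 1728 - \left(8 - 60\right) = 1728 - -52 = 1728 + 52 = 1780$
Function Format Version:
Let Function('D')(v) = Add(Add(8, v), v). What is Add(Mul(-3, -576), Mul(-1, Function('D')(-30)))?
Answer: 1780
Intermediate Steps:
Function('D')(v) = Add(8, Mul(2, v))
Add(Mul(-3, -576), Mul(-1, Function('D')(-30))) = Add(Mul(-3, -576), Mul(-1, Add(8, Mul(2, -30)))) = Add(1728, Mul(-1, Add(8, -60))) = Add(1728, Mul(-1, -52)) = Add(1728, 52) = 1780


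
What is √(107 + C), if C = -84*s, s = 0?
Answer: √107 ≈ 10.344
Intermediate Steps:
C = 0 (C = -84*0 = 0)
√(107 + C) = √(107 + 0) = √107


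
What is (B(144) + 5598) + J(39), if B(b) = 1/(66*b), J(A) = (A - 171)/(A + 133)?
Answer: 2287432267/408672 ≈ 5597.2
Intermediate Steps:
J(A) = (-171 + A)/(133 + A)
B(b) = 1/(66*b)
(B(144) + 5598) + J(39) = ((1/66)/144 + 5598) + (-171 + 39)/(133 + 39) = ((1/66)*(1/144) + 5598) - 132/172 = (1/9504 + 5598) + (1/172)*(-132) = 53203393/9504 - 33/43 = 2287432267/408672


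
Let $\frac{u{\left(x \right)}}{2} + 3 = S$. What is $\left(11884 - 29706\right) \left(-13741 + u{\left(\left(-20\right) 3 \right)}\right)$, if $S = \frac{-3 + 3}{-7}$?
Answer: $244999034$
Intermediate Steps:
$S = 0$ ($S = \left(- \frac{1}{7}\right) 0 = 0$)
$u{\left(x \right)} = -6$ ($u{\left(x \right)} = -6 + 2 \cdot 0 = -6 + 0 = -6$)
$\left(11884 - 29706\right) \left(-13741 + u{\left(\left(-20\right) 3 \right)}\right) = \left(11884 - 29706\right) \left(-13741 - 6\right) = \left(-17822\right) \left(-13747\right) = 244999034$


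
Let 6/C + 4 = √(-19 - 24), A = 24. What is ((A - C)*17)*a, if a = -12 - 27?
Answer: -954720/59 - 3978*I*√43/59 ≈ -16182.0 - 442.13*I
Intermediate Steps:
a = -39
C = 6/(-4 + I*√43) (C = 6/(-4 + √(-19 - 24)) = 6/(-4 + √(-43)) = 6/(-4 + I*√43) ≈ -0.40678 - 0.66686*I)
((A - C)*17)*a = ((24 - (-24/59 - 6*I*√43/59))*17)*(-39) = ((24 + (24/59 + 6*I*√43/59))*17)*(-39) = ((1440/59 + 6*I*√43/59)*17)*(-39) = (24480/59 + 102*I*√43/59)*(-39) = -954720/59 - 3978*I*√43/59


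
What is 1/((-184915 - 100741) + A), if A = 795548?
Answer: 1/509892 ≈ 1.9612e-6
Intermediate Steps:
1/((-184915 - 100741) + A) = 1/((-184915 - 100741) + 795548) = 1/(-285656 + 795548) = 1/509892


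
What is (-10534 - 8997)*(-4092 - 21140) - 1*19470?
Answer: 492786722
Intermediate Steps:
(-10534 - 8997)*(-4092 - 21140) - 1*19470 = -19531*(-25232) - 19470 = 492806192 - 19470 = 492786722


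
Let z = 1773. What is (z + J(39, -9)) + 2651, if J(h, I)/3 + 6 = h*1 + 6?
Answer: 4541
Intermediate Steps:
J(h, I) = 3*h (J(h, I) = -18 + 3*(h*1 + 6) = -18 + 3*(h + 6) = -18 + 3*(6 + h) = -18 + (18 + 3*h) = 3*h)
(z + J(39, -9)) + 2651 = (1773 + 3*39) + 2651 = (1773 + 117) + 2651 = 1890 + 2651 = 4541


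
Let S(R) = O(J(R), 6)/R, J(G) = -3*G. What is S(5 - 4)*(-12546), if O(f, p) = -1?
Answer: 12546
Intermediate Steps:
S(R) = -1/R
S(5 - 4)*(-12546) = -1/(5 - 4)*(-12546) = -1/1*(-12546) = -1*1*(-12546) = -1*(-12546) = 12546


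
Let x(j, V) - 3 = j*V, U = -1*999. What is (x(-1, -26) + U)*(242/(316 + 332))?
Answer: -58685/162 ≈ -362.25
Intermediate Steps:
U = -999
x(j, V) = 3 + V*j (x(j, V) = 3 + j*V = 3 + V*j)
(x(-1, -26) + U)*(242/(316 + 332)) = ((3 - 26*(-1)) - 999)*(242/(316 + 332)) = ((3 + 26) - 999)*(242/648) = (29 - 999)*(242*(1/648)) = -970*121/324 = -58685/162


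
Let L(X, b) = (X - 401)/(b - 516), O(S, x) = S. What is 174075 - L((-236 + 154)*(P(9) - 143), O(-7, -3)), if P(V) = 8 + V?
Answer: 91051156/523 ≈ 1.7409e+5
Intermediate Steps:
L(X, b) = (-401 + X)/(-516 + b)
174075 - L((-236 + 154)*(P(9) - 143), O(-7, -3)) = 174075 - (-401 + (-236 + 154)*((8 + 9) - 143))/(-516 - 7) = 174075 - (-401 - 82*(17 - 143))/(-523) = 174075 - (-1)*(-401 - 82*(-126))/523 = 174075 - (-1)*(-401 + 10332)/523 = 174075 - (-1)*9931/523 = 174075 - 1*(-9931/523) = 174075 + 9931/523 = 91051156/523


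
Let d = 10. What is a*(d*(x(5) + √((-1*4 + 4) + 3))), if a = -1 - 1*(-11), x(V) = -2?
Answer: -200 + 100*√3 ≈ -26.795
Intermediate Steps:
a = 10 (a = -1 + 11 = 10)
a*(d*(x(5) + √((-1*4 + 4) + 3))) = 10*(10*(-2 + √((-1*4 + 4) + 3))) = 10*(10*(-2 + √((-4 + 4) + 3))) = 10*(10*(-2 + √(0 + 3))) = 10*(10*(-2 + √3)) = 10*(-20 + 10*√3) = -200 + 100*√3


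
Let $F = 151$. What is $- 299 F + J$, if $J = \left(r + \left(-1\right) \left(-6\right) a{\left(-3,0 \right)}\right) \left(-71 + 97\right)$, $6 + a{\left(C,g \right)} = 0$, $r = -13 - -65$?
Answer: $-44733$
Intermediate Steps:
$r = 52$ ($r = -13 + 65 = 52$)
$a{\left(C,g \right)} = -6$ ($a{\left(C,g \right)} = -6 + 0 = -6$)
$J = 416$ ($J = \left(52 + \left(-1\right) \left(-6\right) \left(-6\right)\right) \left(-71 + 97\right) = \left(52 + 6 \left(-6\right)\right) 26 = \left(52 - 36\right) 26 = 16 \cdot 26 = 416$)
$- 299 F + J = \left(-299\right) 151 + 416 = -45149 + 416 = -44733$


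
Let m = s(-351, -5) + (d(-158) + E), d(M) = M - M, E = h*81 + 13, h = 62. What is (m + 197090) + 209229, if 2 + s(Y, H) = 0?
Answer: 411352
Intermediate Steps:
s(Y, H) = -2 (s(Y, H) = -2 + 0 = -2)
E = 5035 (E = 62*81 + 13 = 5022 + 13 = 5035)
d(M) = 0
m = 5033 (m = -2 + (0 + 5035) = -2 + 5035 = 5033)
(m + 197090) + 209229 = (5033 + 197090) + 209229 = 202123 + 209229 = 411352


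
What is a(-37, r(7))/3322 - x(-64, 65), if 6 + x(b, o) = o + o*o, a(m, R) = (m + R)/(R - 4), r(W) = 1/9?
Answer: -249050174/58135 ≈ -4284.0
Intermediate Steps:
r(W) = 1/9
a(m, R) = (R + m)/(-4 + R)
x(b, o) = -6 + o + o**2 (x(b, o) = -6 + (o + o*o) = -6 + (o + o**2) = -6 + o + o**2)
a(-37, r(7))/3322 - x(-64, 65) = ((1/9 - 37)/(-4 + 1/9))/3322 - (-6 + 65 + 65**2) = (-332/9/(-35/9))*(1/3322) - (-6 + 65 + 4225) = -9/35*(-332/9)*(1/3322) - 1*4284 = (332/35)*(1/3322) - 4284 = 166/58135 - 4284 = -249050174/58135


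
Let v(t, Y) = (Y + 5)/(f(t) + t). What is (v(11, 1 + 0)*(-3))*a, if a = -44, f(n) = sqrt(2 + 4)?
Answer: 8712/115 - 792*sqrt(6)/115 ≈ 58.887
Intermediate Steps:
f(n) = sqrt(6)
v(t, Y) = (5 + Y)/(t + sqrt(6)) (v(t, Y) = (Y + 5)/(sqrt(6) + t) = (5 + Y)/(t + sqrt(6)))
(v(11, 1 + 0)*(-3))*a = (((5 + (1 + 0))/(11 + sqrt(6)))*(-3))*(-44) = (((5 + 1)/(11 + sqrt(6)))*(-3))*(-44) = ((6/(11 + sqrt(6)))*(-3))*(-44) = -18/(11 + sqrt(6))*(-44) = 792/(11 + sqrt(6))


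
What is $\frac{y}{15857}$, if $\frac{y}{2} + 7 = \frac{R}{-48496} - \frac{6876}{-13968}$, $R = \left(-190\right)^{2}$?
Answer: $- \frac{4264350}{4662068999} \approx -0.00091469$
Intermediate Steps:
$R = 36100$
$y = - \frac{4264350}{294007}$ ($y = -14 + 2 \left(\frac{36100}{-48496} - \frac{6876}{-13968}\right) = -14 + 2 \left(36100 \left(- \frac{1}{48496}\right) - - \frac{191}{388}\right) = -14 + 2 \left(- \frac{9025}{12124} + \frac{191}{388}\right) = -14 + 2 \left(- \frac{74126}{294007}\right) = -14 - \frac{148252}{294007} = - \frac{4264350}{294007} \approx -14.504$)
$\frac{y}{15857} = - \frac{4264350}{294007 \cdot 15857} = \left(- \frac{4264350}{294007}\right) \frac{1}{15857} = - \frac{4264350}{4662068999}$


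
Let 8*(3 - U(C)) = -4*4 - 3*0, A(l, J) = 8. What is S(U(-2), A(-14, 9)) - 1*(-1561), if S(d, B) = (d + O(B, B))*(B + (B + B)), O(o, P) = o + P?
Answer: 2065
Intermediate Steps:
O(o, P) = P + o
U(C) = 5 (U(C) = 3 - (-4*4 - 3*0)/8 = 3 - (-16 + 0)/8 = 3 - ⅛*(-16) = 3 + 2 = 5)
S(d, B) = 3*B*(d + 2*B) (S(d, B) = (d + (B + B))*(B + (B + B)) = (d + 2*B)*(B + 2*B) = (d + 2*B)*(3*B) = 3*B*(d + 2*B))
S(U(-2), A(-14, 9)) - 1*(-1561) = 3*8*(5 + 2*8) - 1*(-1561) = 3*8*(5 + 16) + 1561 = 3*8*21 + 1561 = 504 + 1561 = 2065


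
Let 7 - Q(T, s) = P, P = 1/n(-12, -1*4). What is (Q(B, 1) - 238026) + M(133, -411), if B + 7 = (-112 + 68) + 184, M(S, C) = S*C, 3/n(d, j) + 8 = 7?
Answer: -878045/3 ≈ -2.9268e+5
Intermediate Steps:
n(d, j) = -3 (n(d, j) = 3/(-8 + 7) = 3/(-1) = 3*(-1) = -3)
M(S, C) = C*S
P = -⅓ (P = 1/(-3) = -⅓ ≈ -0.33333)
B = 133 (B = -7 + ((-112 + 68) + 184) = -7 + (-44 + 184) = -7 + 140 = 133)
Q(T, s) = 22/3 (Q(T, s) = 7 - 1*(-⅓) = 7 + ⅓ = 22/3)
(Q(B, 1) - 238026) + M(133, -411) = (22/3 - 238026) - 411*133 = -714056/3 - 54663 = -878045/3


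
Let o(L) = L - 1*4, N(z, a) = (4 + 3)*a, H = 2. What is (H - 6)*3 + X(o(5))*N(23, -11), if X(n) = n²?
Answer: -89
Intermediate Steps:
N(z, a) = 7*a
o(L) = -4 + L (o(L) = L - 4 = -4 + L)
(H - 6)*3 + X(o(5))*N(23, -11) = (2 - 6)*3 + (-4 + 5)²*(7*(-11)) = -4*3 + 1²*(-77) = -12 + 1*(-77) = -12 - 77 = -89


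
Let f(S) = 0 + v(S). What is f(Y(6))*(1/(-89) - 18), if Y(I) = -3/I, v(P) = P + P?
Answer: 1603/89 ≈ 18.011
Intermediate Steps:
v(P) = 2*P
f(S) = 2*S (f(S) = 0 + 2*S = 2*S)
f(Y(6))*(1/(-89) - 18) = (2*(-3/6))*(1/(-89) - 18) = (2*(-3*⅙))*(-1/89 - 18) = (2*(-½))*(-1603/89) = -1*(-1603/89) = 1603/89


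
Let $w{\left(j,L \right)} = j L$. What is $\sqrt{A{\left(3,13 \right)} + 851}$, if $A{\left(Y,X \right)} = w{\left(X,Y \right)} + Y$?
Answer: $\sqrt{893} \approx 29.883$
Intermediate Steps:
$w{\left(j,L \right)} = L j$
$A{\left(Y,X \right)} = Y + X Y$ ($A{\left(Y,X \right)} = Y X + Y = X Y + Y = Y + X Y$)
$\sqrt{A{\left(3,13 \right)} + 851} = \sqrt{3 \left(1 + 13\right) + 851} = \sqrt{3 \cdot 14 + 851} = \sqrt{42 + 851} = \sqrt{893}$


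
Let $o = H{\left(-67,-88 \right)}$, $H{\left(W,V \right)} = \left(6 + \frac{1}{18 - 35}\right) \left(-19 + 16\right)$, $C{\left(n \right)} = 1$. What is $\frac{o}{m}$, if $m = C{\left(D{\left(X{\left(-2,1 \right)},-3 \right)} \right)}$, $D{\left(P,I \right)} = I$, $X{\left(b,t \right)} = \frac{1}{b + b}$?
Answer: $- \frac{303}{17} \approx -17.824$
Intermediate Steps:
$X{\left(b,t \right)} = \frac{1}{2 b}$
$m = 1$
$H{\left(W,V \right)} = - \frac{303}{17}$ ($H{\left(W,V \right)} = \left(6 + \frac{1}{-17}\right) \left(-3\right) = \left(6 - \frac{1}{17}\right) \left(-3\right) = \frac{101}{17} \left(-3\right) = - \frac{303}{17}$)
$o = - \frac{303}{17} \approx -17.824$
$\frac{o}{m} = - \frac{303}{17 \cdot 1} = \left(- \frac{303}{17}\right) 1 = - \frac{303}{17}$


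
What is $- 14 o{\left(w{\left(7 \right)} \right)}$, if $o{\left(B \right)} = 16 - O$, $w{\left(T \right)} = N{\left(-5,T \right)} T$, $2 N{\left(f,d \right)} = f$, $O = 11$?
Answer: $-70$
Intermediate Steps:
$N{\left(f,d \right)} = \frac{f}{2}$
$w{\left(T \right)} = - \frac{5 T}{2}$ ($w{\left(T \right)} = \frac{1}{2} \left(-5\right) T = - \frac{5 T}{2}$)
$o{\left(B \right)} = 5$ ($o{\left(B \right)} = 16 - 11 = 5$)
$- 14 o{\left(w{\left(7 \right)} \right)} = \left(-14\right) 5 = -70$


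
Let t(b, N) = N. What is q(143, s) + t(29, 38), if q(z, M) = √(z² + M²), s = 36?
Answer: 38 + √21745 ≈ 185.46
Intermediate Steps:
q(z, M) = √(M² + z²)
q(143, s) + t(29, 38) = √(36² + 143²) + 38 = √(1296 + 20449) + 38 = √21745 + 38 = 38 + √21745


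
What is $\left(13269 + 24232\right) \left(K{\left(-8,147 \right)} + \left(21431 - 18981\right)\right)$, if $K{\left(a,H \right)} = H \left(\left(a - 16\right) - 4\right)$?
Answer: $-62476666$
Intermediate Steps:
$K{\left(a,H \right)} = H \left(-20 + a\right)$ ($K{\left(a,H \right)} = H \left(\left(a - 16\right) - 4\right) = H \left(\left(-16 + a\right) - 4\right) = H \left(-20 + a\right)$)
$\left(13269 + 24232\right) \left(K{\left(-8,147 \right)} + \left(21431 - 18981\right)\right) = \left(13269 + 24232\right) \left(147 \left(-20 - 8\right) + \left(21431 - 18981\right)\right) = 37501 \left(147 \left(-28\right) + \left(21431 - 18981\right)\right) = 37501 \left(-4116 + 2450\right) = 37501 \left(-1666\right) = -62476666$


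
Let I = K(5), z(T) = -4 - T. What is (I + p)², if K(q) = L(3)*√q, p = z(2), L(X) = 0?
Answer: 36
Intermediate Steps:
p = -6 (p = -4 - 1*2 = -4 - 2 = -6)
K(q) = 0 (K(q) = 0*√q = 0)
I = 0
(I + p)² = (0 - 6)² = (-6)² = 36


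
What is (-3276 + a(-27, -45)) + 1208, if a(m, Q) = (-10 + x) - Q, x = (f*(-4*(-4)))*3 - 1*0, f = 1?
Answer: -1985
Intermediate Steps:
x = 48 (x = (1*(-4*(-4)))*3 - 1*0 = (1*16)*3 + 0 = 16*3 + 0 = 48 + 0 = 48)
a(m, Q) = 38 - Q (a(m, Q) = (-10 + 48) - Q = 38 - Q)
(-3276 + a(-27, -45)) + 1208 = (-3276 + (38 - 1*(-45))) + 1208 = (-3276 + (38 + 45)) + 1208 = (-3276 + 83) + 1208 = -3193 + 1208 = -1985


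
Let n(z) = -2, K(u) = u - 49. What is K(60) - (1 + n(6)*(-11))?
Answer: -12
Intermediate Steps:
K(u) = -49 + u
K(60) - (1 + n(6)*(-11)) = (-49 + 60) - (1 - 2*(-11)) = 11 - (1 + 22) = 11 - 1*23 = 11 - 23 = -12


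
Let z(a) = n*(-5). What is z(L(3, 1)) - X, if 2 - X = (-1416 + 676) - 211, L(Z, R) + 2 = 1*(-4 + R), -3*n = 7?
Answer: -2824/3 ≈ -941.33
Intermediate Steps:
n = -7/3 (n = -1/3*7 = -7/3 ≈ -2.3333)
L(Z, R) = -6 + R (L(Z, R) = -2 + 1*(-4 + R) = -2 + (-4 + R) = -6 + R)
X = 953 (X = 2 - ((-1416 + 676) - 211) = 2 - (-740 - 211) = 2 - 1*(-951) = 2 + 951 = 953)
z(a) = 35/3 (z(a) = -7/3*(-5) = 35/3)
z(L(3, 1)) - X = 35/3 - 1*953 = 35/3 - 953 = -2824/3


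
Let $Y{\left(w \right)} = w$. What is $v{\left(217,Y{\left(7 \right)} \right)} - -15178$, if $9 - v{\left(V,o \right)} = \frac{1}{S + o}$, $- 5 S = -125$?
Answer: $\frac{485983}{32} \approx 15187.0$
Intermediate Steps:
$S = 25$ ($S = \left(- \frac{1}{5}\right) \left(-125\right) = 25$)
$v{\left(V,o \right)} = 9 - \frac{1}{25 + o}$
$v{\left(217,Y{\left(7 \right)} \right)} - -15178 = \frac{224 + 9 \cdot 7}{25 + 7} - -15178 = \frac{224 + 63}{32} + 15178 = \frac{1}{32} \cdot 287 + 15178 = \frac{287}{32} + 15178 = \frac{485983}{32}$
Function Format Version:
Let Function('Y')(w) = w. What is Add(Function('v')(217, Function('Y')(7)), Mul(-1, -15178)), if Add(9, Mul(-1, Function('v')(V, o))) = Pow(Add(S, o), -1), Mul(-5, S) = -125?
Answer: Rational(485983, 32) ≈ 15187.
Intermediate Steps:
S = 25 (S = Mul(Rational(-1, 5), -125) = 25)
Function('v')(V, o) = Add(9, Mul(-1, Pow(Add(25, o), -1)))
Add(Function('v')(217, Function('Y')(7)), Mul(-1, -15178)) = Add(Mul(Pow(Add(25, 7), -1), Add(224, Mul(9, 7))), Mul(-1, -15178)) = Add(Mul(Pow(32, -1), Add(224, 63)), 15178) = Add(Mul(Rational(1, 32), 287), 15178) = Add(Rational(287, 32), 15178) = Rational(485983, 32)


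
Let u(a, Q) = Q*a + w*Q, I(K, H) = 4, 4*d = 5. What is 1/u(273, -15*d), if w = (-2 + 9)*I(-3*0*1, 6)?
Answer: -4/22575 ≈ -0.00017719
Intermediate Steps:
d = 5/4 (d = (¼)*5 = 5/4 ≈ 1.2500)
w = 28 (w = (-2 + 9)*4 = 7*4 = 28)
u(a, Q) = 28*Q + Q*a (u(a, Q) = Q*a + 28*Q = 28*Q + Q*a)
1/u(273, -15*d) = 1/((-15*5/4)*(28 + 273)) = 1/(-75/4*301) = 1/(-22575/4) = -4/22575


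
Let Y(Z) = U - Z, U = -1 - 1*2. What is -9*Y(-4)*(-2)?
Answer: 18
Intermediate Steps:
U = -3 (U = -1 - 2 = -3)
Y(Z) = -3 - Z
-9*Y(-4)*(-2) = -9*(-3 - 1*(-4))*(-2) = -9*(-3 + 4)*(-2) = -9*1*(-2) = -9*(-2) = 18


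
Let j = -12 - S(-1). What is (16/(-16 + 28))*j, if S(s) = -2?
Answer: -40/3 ≈ -13.333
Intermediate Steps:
j = -10 (j = -12 - 1*(-2) = -12 + 2 = -10)
(16/(-16 + 28))*j = (16/(-16 + 28))*(-10) = (16/12)*(-10) = ((1/12)*16)*(-10) = (4/3)*(-10) = -40/3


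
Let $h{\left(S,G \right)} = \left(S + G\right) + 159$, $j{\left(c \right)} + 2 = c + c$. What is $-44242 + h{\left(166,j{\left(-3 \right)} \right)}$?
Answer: $-43925$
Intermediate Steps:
$j{\left(c \right)} = -2 + 2 c$ ($j{\left(c \right)} = -2 + \left(c + c\right) = -2 + 2 c$)
$h{\left(S,G \right)} = 159 + G + S$ ($h{\left(S,G \right)} = \left(G + S\right) + 159 = 159 + G + S$)
$-44242 + h{\left(166,j{\left(-3 \right)} \right)} = -44242 + \left(159 + \left(-2 + 2 \left(-3\right)\right) + 166\right) = -44242 + \left(159 - 8 + 166\right) = -44242 + 317 = -43925$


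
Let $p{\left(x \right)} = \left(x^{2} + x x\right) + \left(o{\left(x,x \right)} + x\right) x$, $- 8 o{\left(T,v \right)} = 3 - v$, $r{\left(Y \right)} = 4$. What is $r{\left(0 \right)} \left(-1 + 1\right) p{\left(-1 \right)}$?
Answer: $0$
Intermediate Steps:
$o{\left(T,v \right)} = - \frac{3}{8} + \frac{v}{8}$ ($o{\left(T,v \right)} = - \frac{3 - v}{8} = - \frac{3}{8} + \frac{v}{8}$)
$p{\left(x \right)} = 2 x^{2} + x \left(- \frac{3}{8} + \frac{9 x}{8}\right)$ ($p{\left(x \right)} = \left(x^{2} + x x\right) + \left(\left(- \frac{3}{8} + \frac{x}{8}\right) + x\right) x = \left(x^{2} + x^{2}\right) + \left(- \frac{3}{8} + \frac{9 x}{8}\right) x = 2 x^{2} + x \left(- \frac{3}{8} + \frac{9 x}{8}\right)$)
$r{\left(0 \right)} \left(-1 + 1\right) p{\left(-1 \right)} = 4 \left(-1 + 1\right) \frac{1}{8} \left(-1\right) \left(-3 + 25 \left(-1\right)\right) = 4 \cdot 0 \cdot \frac{1}{8} \left(-1\right) \left(-3 - 25\right) = 0 \cdot \frac{1}{8} \left(-1\right) \left(-28\right) = 0 \cdot \frac{7}{2} = 0$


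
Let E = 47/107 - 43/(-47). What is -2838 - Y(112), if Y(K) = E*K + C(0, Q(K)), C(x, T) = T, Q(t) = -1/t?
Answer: -1683917435/563248 ≈ -2989.7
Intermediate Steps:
E = 6810/5029 (E = 47*(1/107) - 43*(-1/47) = 47/107 + 43/47 = 6810/5029 ≈ 1.3541)
Y(K) = -1/K + 6810*K/5029 (Y(K) = 6810*K/5029 - 1/K = -1/K + 6810*K/5029)
-2838 - Y(112) = -2838 - (-1/112 + (6810/5029)*112) = -2838 - (-1*1/112 + 762720/5029) = -2838 - (-1/112 + 762720/5029) = -2838 - 1*85419611/563248 = -2838 - 85419611/563248 = -1683917435/563248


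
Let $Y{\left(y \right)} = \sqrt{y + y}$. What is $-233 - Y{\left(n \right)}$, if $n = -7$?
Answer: $-233 - i \sqrt{14} \approx -233.0 - 3.7417 i$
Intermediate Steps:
$Y{\left(y \right)} = \sqrt{2} \sqrt{y}$ ($Y{\left(y \right)} = \sqrt{2 y} = \sqrt{2} \sqrt{y}$)
$-233 - Y{\left(n \right)} = -233 - \sqrt{2} \sqrt{-7} = -233 - \sqrt{2} i \sqrt{7} = -233 - i \sqrt{14}$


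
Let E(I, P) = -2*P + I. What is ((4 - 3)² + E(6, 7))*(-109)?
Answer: 763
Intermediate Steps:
E(I, P) = I - 2*P
((4 - 3)² + E(6, 7))*(-109) = ((4 - 3)² + (6 - 2*7))*(-109) = (1² + (6 - 14))*(-109) = (1 - 8)*(-109) = -7*(-109) = 763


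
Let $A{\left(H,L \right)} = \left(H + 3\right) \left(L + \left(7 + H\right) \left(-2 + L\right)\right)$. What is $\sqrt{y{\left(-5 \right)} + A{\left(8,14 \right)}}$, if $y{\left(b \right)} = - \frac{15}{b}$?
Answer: $\sqrt{2137} \approx 46.228$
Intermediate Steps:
$A{\left(H,L \right)} = \left(3 + H\right) \left(L + \left(-2 + L\right) \left(7 + H\right)\right)$
$\sqrt{y{\left(-5 \right)} + A{\left(8,14 \right)}} = \sqrt{- \frac{15}{-5} + \left(-42 - 160 - 2 \cdot 8^{2} + 24 \cdot 14 + 14 \cdot 8^{2} + 11 \cdot 8 \cdot 14\right)} = \sqrt{\left(-15\right) \left(- \frac{1}{5}\right) + \left(-42 - 160 - 128 + 336 + 14 \cdot 64 + 1232\right)} = \sqrt{3 + \left(-42 - 160 - 128 + 336 + 896 + 1232\right)} = \sqrt{3 + 2134} = \sqrt{2137}$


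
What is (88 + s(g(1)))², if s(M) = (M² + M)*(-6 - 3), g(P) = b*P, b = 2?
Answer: 1156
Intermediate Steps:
g(P) = 2*P
s(M) = -9*M - 9*M² (s(M) = (M + M²)*(-9) = -9*M - 9*M²)
(88 + s(g(1)))² = (88 - 9*2*1*(1 + 2*1))² = (88 - 9*2*(1 + 2))² = (88 - 9*2*3)² = (88 - 54)² = 34² = 1156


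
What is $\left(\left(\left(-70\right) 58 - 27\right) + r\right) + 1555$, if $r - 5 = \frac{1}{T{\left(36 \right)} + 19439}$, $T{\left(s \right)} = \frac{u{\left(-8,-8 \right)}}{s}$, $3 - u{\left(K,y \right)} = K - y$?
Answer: $- \frac{589470751}{233269} \approx -2527.0$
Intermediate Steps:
$u{\left(K,y \right)} = 3 + y - K$ ($u{\left(K,y \right)} = 3 - \left(K - y\right) = 3 + y - K$)
$T{\left(s \right)} = \frac{3}{s}$ ($T{\left(s \right)} = \frac{3 - 8 - -8}{s} = \frac{3 - 8 + 8}{s} = \frac{3}{s}$)
$r = \frac{1166357}{233269}$ ($r = 5 + \frac{1}{\frac{3}{36} + 19439} = 5 + \frac{1}{3 \cdot \frac{1}{36} + 19439} = 5 + \frac{1}{\frac{1}{12} + 19439} = 5 + \frac{1}{\frac{233269}{12}} = 5 + \frac{12}{233269} = \frac{1166357}{233269} \approx 5.0001$)
$\left(\left(\left(-70\right) 58 - 27\right) + r\right) + 1555 = \left(\left(\left(-70\right) 58 - 27\right) + \frac{1166357}{233269}\right) + 1555 = \left(\left(-4060 - 27\right) + \frac{1166357}{233269}\right) + 1555 = \left(-4087 + \frac{1166357}{233269}\right) + 1555 = - \frac{952204046}{233269} + 1555 = - \frac{589470751}{233269}$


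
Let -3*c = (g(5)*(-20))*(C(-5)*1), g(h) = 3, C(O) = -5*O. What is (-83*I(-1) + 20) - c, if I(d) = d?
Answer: -397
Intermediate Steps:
c = 500 (c = -3*(-20)*-5*(-5)*1/3 = -(-20)*25*1 = -(-20)*25 = -⅓*(-1500) = 500)
(-83*I(-1) + 20) - c = (-83*(-1) + 20) - 1*500 = (83 + 20) - 500 = 103 - 500 = -397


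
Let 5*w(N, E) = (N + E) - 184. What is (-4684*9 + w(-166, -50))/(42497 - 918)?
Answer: -42236/41579 ≈ -1.0158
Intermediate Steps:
w(N, E) = -184/5 + E/5 + N/5 (w(N, E) = ((N + E) - 184)/5 = ((E + N) - 184)/5 = (-184 + E + N)/5 = -184/5 + E/5 + N/5)
(-4684*9 + w(-166, -50))/(42497 - 918) = (-4684*9 + (-184/5 + (⅕)*(-50) + (⅕)*(-166)))/(42497 - 918) = (-42156 + (-184/5 - 10 - 166/5))/41579 = (-42156 - 80)*(1/41579) = -42236*1/41579 = -42236/41579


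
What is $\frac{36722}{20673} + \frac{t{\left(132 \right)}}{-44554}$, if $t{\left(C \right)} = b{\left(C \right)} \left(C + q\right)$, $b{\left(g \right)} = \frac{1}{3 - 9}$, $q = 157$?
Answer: $\frac{3274215475}{1842129684} \approx 1.7774$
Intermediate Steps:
$b{\left(g \right)} = - \frac{1}{6}$ ($b{\left(g \right)} = \frac{1}{-6} = - \frac{1}{6}$)
$t{\left(C \right)} = - \frac{157}{6} - \frac{C}{6}$ ($t{\left(C \right)} = - \frac{C + 157}{6} = - \frac{157 + C}{6} = - \frac{157}{6} - \frac{C}{6}$)
$\frac{36722}{20673} + \frac{t{\left(132 \right)}}{-44554} = \frac{36722}{20673} + \frac{- \frac{157}{6} - 22}{-44554} = 36722 \cdot \frac{1}{20673} + \left(- \frac{157}{6} - 22\right) \left(- \frac{1}{44554}\right) = \frac{36722}{20673} - - \frac{289}{267324} = \frac{36722}{20673} + \frac{289}{267324} = \frac{3274215475}{1842129684}$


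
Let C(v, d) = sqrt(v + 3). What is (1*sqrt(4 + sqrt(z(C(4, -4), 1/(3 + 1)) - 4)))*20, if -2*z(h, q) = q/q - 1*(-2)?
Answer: 10*sqrt(16 + 2*I*sqrt(22)) ≈ 41.562 + 11.285*I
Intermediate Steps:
C(v, d) = sqrt(3 + v)
z(h, q) = -3/2 (z(h, q) = -(q/q - 1*(-2))/2 = -(1 + 2)/2 = -1/2*3 = -3/2)
(1*sqrt(4 + sqrt(z(C(4, -4), 1/(3 + 1)) - 4)))*20 = (1*sqrt(4 + sqrt(-3/2 - 4)))*20 = (1*sqrt(4 + sqrt(-11/2)))*20 = (1*sqrt(4 + I*sqrt(22)/2))*20 = sqrt(4 + I*sqrt(22)/2)*20 = 20*sqrt(4 + I*sqrt(22)/2)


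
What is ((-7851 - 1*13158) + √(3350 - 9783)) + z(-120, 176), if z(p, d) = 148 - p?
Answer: -20741 + I*√6433 ≈ -20741.0 + 80.206*I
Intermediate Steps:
((-7851 - 1*13158) + √(3350 - 9783)) + z(-120, 176) = ((-7851 - 1*13158) + √(3350 - 9783)) + (148 - 1*(-120)) = ((-7851 - 13158) + √(-6433)) + (148 + 120) = (-21009 + I*√6433) + 268 = -20741 + I*√6433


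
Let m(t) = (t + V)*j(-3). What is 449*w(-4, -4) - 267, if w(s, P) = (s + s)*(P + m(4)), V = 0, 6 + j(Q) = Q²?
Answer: -29003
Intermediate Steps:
j(Q) = -6 + Q²
m(t) = 3*t (m(t) = (t + 0)*(-6 + (-3)²) = t*(-6 + 9) = t*3 = 3*t)
w(s, P) = 2*s*(12 + P) (w(s, P) = (s + s)*(P + 3*4) = (2*s)*(P + 12) = (2*s)*(12 + P) = 2*s*(12 + P))
449*w(-4, -4) - 267 = 449*(2*(-4)*(12 - 4)) - 267 = 449*(2*(-4)*8) - 267 = 449*(-64) - 267 = -28736 - 267 = -29003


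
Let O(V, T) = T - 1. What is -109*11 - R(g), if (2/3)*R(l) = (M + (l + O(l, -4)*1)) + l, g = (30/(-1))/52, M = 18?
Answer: -15818/13 ≈ -1216.8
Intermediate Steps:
O(V, T) = -1 + T
g = -15/26 (g = (30*(-1))*(1/52) = -30*1/52 = -15/26 ≈ -0.57692)
R(l) = 39/2 + 3*l (R(l) = 3*((18 + (l + (-1 - 4)*1)) + l)/2 = 3*((18 + (l - 5*1)) + l)/2 = 3*((18 + (l - 5)) + l)/2 = 3*((18 + (-5 + l)) + l)/2 = 3*((13 + l) + l)/2 = 3*(13 + 2*l)/2 = 39/2 + 3*l)
-109*11 - R(g) = -109*11 - (39/2 + 3*(-15/26)) = -1199 - (39/2 - 45/26) = -1199 - 1*231/13 = -1199 - 231/13 = -15818/13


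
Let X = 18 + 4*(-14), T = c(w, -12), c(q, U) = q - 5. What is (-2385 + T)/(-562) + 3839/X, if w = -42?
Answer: -1032551/10678 ≈ -96.699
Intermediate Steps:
c(q, U) = -5 + q
T = -47 (T = -5 - 42 = -47)
X = -38 (X = 18 - 56 = -38)
(-2385 + T)/(-562) + 3839/X = (-2385 - 47)/(-562) + 3839/(-38) = -2432*(-1/562) + 3839*(-1/38) = 1216/281 - 3839/38 = -1032551/10678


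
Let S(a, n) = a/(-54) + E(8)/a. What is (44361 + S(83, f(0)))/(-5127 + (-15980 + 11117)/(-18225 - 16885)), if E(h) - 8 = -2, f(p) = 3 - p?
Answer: -3490275216535/403389203787 ≈ -8.6524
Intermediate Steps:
E(h) = 6 (E(h) = 8 - 2 = 6)
S(a, n) = 6/a - a/54 (S(a, n) = a/(-54) + 6/a = a*(-1/54) + 6/a = -a/54 + 6/a = 6/a - a/54)
(44361 + S(83, f(0)))/(-5127 + (-15980 + 11117)/(-18225 - 16885)) = (44361 + (6/83 - 1/54*83))/(-5127 + (-15980 + 11117)/(-18225 - 16885)) = (44361 + (6*(1/83) - 83/54))/(-5127 - 4863/(-35110)) = (44361 + (6/83 - 83/54))/(-5127 - 4863*(-1/35110)) = (44361 - 6565/4482)/(-5127 + 4863/35110) = 198819437/(4482*(-180004107/35110)) = (198819437/4482)*(-35110/180004107) = -3490275216535/403389203787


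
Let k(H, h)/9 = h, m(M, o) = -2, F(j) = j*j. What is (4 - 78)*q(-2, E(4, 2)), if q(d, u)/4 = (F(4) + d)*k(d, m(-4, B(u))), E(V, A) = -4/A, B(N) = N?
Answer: 74592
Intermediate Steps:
F(j) = j²
k(H, h) = 9*h
q(d, u) = -1152 - 72*d (q(d, u) = 4*((4² + d)*(9*(-2))) = 4*((16 + d)*(-18)) = 4*(-288 - 18*d) = -1152 - 72*d)
(4 - 78)*q(-2, E(4, 2)) = (4 - 78)*(-1152 - 72*(-2)) = -74*(-1152 + 144) = -74*(-1008) = 74592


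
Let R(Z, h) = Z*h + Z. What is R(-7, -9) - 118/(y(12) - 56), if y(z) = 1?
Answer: 3198/55 ≈ 58.145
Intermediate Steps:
R(Z, h) = Z + Z*h
R(-7, -9) - 118/(y(12) - 56) = -7*(1 - 9) - 118/(1 - 56) = -7*(-8) - 118/(-55) = 56 - 118*(-1/55) = 56 + 118/55 = 3198/55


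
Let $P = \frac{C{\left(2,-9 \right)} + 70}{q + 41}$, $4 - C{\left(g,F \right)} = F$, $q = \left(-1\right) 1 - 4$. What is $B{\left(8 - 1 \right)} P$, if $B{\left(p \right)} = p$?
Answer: $\frac{581}{36} \approx 16.139$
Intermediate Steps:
$q = -5$ ($q = -1 - 4 = -5$)
$C{\left(g,F \right)} = 4 - F$
$P = \frac{83}{36}$ ($P = \frac{\left(4 - -9\right) + 70}{-5 + 41} = \frac{\left(4 + 9\right) + 70}{36} = \left(13 + 70\right) \frac{1}{36} = 83 \cdot \frac{1}{36} = \frac{83}{36} \approx 2.3056$)
$B{\left(8 - 1 \right)} P = \left(8 - 1\right) \frac{83}{36} = 7 \cdot \frac{83}{36} = \frac{581}{36}$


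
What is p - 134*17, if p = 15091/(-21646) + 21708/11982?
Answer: -98423068735/43227062 ≈ -2276.9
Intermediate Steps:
p = 48178501/43227062 (p = 15091*(-1/21646) + 21708*(1/11982) = -15091/21646 + 3618/1997 = 48178501/43227062 ≈ 1.1145)
p - 134*17 = 48178501/43227062 - 134*17 = 48178501/43227062 - 1*2278 = 48178501/43227062 - 2278 = -98423068735/43227062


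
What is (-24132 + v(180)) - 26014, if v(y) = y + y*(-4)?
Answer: -50686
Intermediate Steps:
v(y) = -3*y (v(y) = y - 4*y = -3*y)
(-24132 + v(180)) - 26014 = (-24132 - 3*180) - 26014 = (-24132 - 540) - 26014 = -24672 - 26014 = -50686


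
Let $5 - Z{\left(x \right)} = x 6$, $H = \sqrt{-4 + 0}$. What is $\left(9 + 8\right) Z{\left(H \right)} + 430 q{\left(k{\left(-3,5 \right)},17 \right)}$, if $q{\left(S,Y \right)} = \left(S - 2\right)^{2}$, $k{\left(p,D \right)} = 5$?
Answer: $3955 - 204 i \approx 3955.0 - 204.0 i$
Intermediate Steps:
$H = 2 i$ ($H = \sqrt{-4} = 2 i \approx 2.0 i$)
$q{\left(S,Y \right)} = \left(-2 + S\right)^{2}$
$Z{\left(x \right)} = 5 - 6 x$ ($Z{\left(x \right)} = 5 - x 6 = 5 - 6 x$)
$\left(9 + 8\right) Z{\left(H \right)} + 430 q{\left(k{\left(-3,5 \right)},17 \right)} = \left(9 + 8\right) \left(5 - 6 \cdot 2 i\right) + 430 \left(-2 + 5\right)^{2} = 17 \left(5 - 12 i\right) + 430 \cdot 3^{2} = \left(85 - 204 i\right) + 430 \cdot 9 = \left(85 - 204 i\right) + 3870 = 3955 - 204 i$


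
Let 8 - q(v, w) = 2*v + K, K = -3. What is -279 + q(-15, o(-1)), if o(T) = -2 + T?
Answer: -238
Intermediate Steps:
q(v, w) = 11 - 2*v (q(v, w) = 8 - (2*v - 3) = 8 - (-3 + 2*v) = 8 + (3 - 2*v) = 11 - 2*v)
-279 + q(-15, o(-1)) = -279 + (11 - 2*(-15)) = -279 + (11 + 30) = -279 + 41 = -238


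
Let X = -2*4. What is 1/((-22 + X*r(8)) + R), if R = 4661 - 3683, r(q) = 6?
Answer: 1/908 ≈ 0.0011013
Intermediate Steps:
X = -8
R = 978
1/((-22 + X*r(8)) + R) = 1/((-22 - 8*6) + 978) = 1/((-22 - 48) + 978) = 1/(-70 + 978) = 1/908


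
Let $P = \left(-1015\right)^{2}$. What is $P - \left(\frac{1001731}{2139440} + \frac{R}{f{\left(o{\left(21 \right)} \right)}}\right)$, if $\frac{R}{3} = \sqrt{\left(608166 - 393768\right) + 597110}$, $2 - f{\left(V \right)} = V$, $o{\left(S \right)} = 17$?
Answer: $\frac{2204103572269}{2139440} + \frac{2 \sqrt{202877}}{5} \approx 1.0304 \cdot 10^{6}$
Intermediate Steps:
$f{\left(V \right)} = 2 - V$
$R = 6 \sqrt{202877}$ ($R = 3 \sqrt{\left(608166 - 393768\right) + 597110} = 3 \sqrt{214398 + 597110} = 3 \sqrt{811508} = 3 \cdot 2 \sqrt{202877} = 6 \sqrt{202877} \approx 2702.5$)
$P = 1030225$
$P - \left(\frac{1001731}{2139440} + \frac{R}{f{\left(o{\left(21 \right)} \right)}}\right) = 1030225 - \left(\frac{1001731}{2139440} + \frac{6 \sqrt{202877}}{2 - 17}\right) = 1030225 - \left(1001731 \cdot \frac{1}{2139440} + \frac{6 \sqrt{202877}}{2 - 17}\right) = 1030225 - \left(\frac{1001731}{2139440} + \frac{6 \sqrt{202877}}{-15}\right) = 1030225 - \left(\frac{1001731}{2139440} + 6 \sqrt{202877} \left(- \frac{1}{15}\right)\right) = 1030225 - \left(\frac{1001731}{2139440} - \frac{2 \sqrt{202877}}{5}\right) = \frac{2204103572269}{2139440} + \frac{2 \sqrt{202877}}{5}$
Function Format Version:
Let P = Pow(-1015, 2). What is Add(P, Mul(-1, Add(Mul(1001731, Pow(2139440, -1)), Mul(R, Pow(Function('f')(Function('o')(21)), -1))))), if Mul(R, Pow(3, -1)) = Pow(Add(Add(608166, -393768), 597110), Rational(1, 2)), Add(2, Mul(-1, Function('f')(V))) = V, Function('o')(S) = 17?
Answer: Add(Rational(2204103572269, 2139440), Mul(Rational(2, 5), Pow(202877, Rational(1, 2)))) ≈ 1.0304e+6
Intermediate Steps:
Function('f')(V) = Add(2, Mul(-1, V))
R = Mul(6, Pow(202877, Rational(1, 2))) (R = Mul(3, Pow(Add(Add(608166, -393768), 597110), Rational(1, 2))) = Mul(3, Pow(Add(214398, 597110), Rational(1, 2))) = Mul(3, Pow(811508, Rational(1, 2))) = Mul(3, Mul(2, Pow(202877, Rational(1, 2)))) = Mul(6, Pow(202877, Rational(1, 2))) ≈ 2702.5)
P = 1030225
Add(P, Mul(-1, Add(Mul(1001731, Pow(2139440, -1)), Mul(R, Pow(Function('f')(Function('o')(21)), -1))))) = Add(1030225, Mul(-1, Add(Mul(1001731, Pow(2139440, -1)), Mul(Mul(6, Pow(202877, Rational(1, 2))), Pow(Add(2, Mul(-1, 17)), -1))))) = Add(1030225, Mul(-1, Add(Mul(1001731, Rational(1, 2139440)), Mul(Mul(6, Pow(202877, Rational(1, 2))), Pow(Add(2, -17), -1))))) = Add(1030225, Mul(-1, Add(Rational(1001731, 2139440), Mul(Mul(6, Pow(202877, Rational(1, 2))), Pow(-15, -1))))) = Add(1030225, Mul(-1, Add(Rational(1001731, 2139440), Mul(Mul(6, Pow(202877, Rational(1, 2))), Rational(-1, 15))))) = Add(1030225, Mul(-1, Add(Rational(1001731, 2139440), Mul(Rational(-2, 5), Pow(202877, Rational(1, 2)))))) = Add(1030225, Add(Rational(-1001731, 2139440), Mul(Rational(2, 5), Pow(202877, Rational(1, 2))))) = Add(Rational(2204103572269, 2139440), Mul(Rational(2, 5), Pow(202877, Rational(1, 2))))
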